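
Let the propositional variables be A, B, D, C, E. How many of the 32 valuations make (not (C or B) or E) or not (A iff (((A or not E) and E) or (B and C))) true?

Initial set: {T ((not (C or B) or E) or not (A iff (((A or not E) and E) or (B and C))))}.
T ((not (C or B) or E) or not (A iff (((A or not E) and E) or (B and C)))): β-rule — branch into T (not (C or B) or E)  //  T not (A iff (((A or not E) and E) or (B and C))).
  branch 1 (add T (not (C or B) or E)):
    T (not (C or B) or E): β-rule — branch into T not (C or B)  //  T E.
      branch 1.1 (add T not (C or B)):
        T not (C or B): α-rule — add F C, F B.
        ○ open, literals {B=false, C=false}.
      branch 1.2 (add T E):
        ○ open, literals {E=true}.
  branch 2 (add T not (A iff (((A or not E) and E) or (B and C)))):
    T not (A iff (((A or not E) and E) or (B and C))): β-rule — branch into T A, F (((A or not E) and E) or (B and C))  //  F A, T (((A or not E) and E) or (B and C)).
      branch 2.1 (add T A, F (((A or not E) and E) or (B and C))):
        F (((A or not E) and E) or (B and C)): α-rule — add F ((A or not E) and E), F (B and C).
        F ((A or not E) and E): β-rule — branch into F (A or not E)  //  F E.
          branch 2.1.1 (add F (A or not E)):
            F (A or not E): α-rule — add F A, F not E.
            × closes — contains both A and not A.
          branch 2.1.2 (add F E):
            F (B and C): β-rule — branch into F B  //  F C.
              branch 2.1.2.1 (add F B):
                ○ open, literals {A=true, B=false, E=false}.
              branch 2.1.2.2 (add F C):
                ○ open, literals {A=true, C=false, E=false}.
      branch 2.2 (add F A, T (((A or not E) and E) or (B and C))):
        T (((A or not E) and E) or (B and C)): β-rule — branch into T ((A or not E) and E)  //  T (B and C).
          branch 2.2.1 (add T ((A or not E) and E)):
            T ((A or not E) and E): α-rule — add T (A or not E), T E.
            T (A or not E): β-rule — branch into T A  //  T not E.
              branch 2.2.1.1 (add T A):
                × closes — contains both A and not A.
              branch 2.2.1.2 (add T not E):
                × closes — contains both E and not E.
          branch 2.2.2 (add T (B and C)):
            T (B and C): α-rule — add T B, T C.
            ○ open, literals {A=false, B=true, C=true}.
3 branches closed, 5 open.
Each open branch fixes some atoms; the unmentioned ones are free. Counting distinct full assignments: branch {B=false, C=false} (A, D, E) contributes 8 new; branch {E=true} (A, B, D, C) contributes 12 new; branch {A=true, B=false, E=false} (D, C) contributes 2 new; branch {A=true, C=false, E=false} (B, D) contributes 2 new; branch {A=false, B=true, C=true} (D, E) contributes 2 new. Total: 26.

26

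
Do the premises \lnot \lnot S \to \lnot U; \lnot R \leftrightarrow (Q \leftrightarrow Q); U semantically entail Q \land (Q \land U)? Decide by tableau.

Initial set: {(\lnot \lnot S \to \lnot U); (\lnot R \leftrightarrow (Q \leftrightarrow Q)); U; \lnot (Q \land (Q \land U))}.
(\lnot \lnot S \to \lnot U): β-rule — branch into \lnot \lnot \lnot S  //  \lnot U.
  branch 1 (add \lnot \lnot \lnot S):
    \lnot \lnot \lnot S: drop double negation, giving \lnot S.
    (\lnot R \leftrightarrow (Q \leftrightarrow Q)): β-rule — branch into \lnot R, (Q \leftrightarrow Q)  //  \lnot \lnot R, \lnot (Q \leftrightarrow Q).
      branch 1.1 (add \lnot R, (Q \leftrightarrow Q)):
        \lnot (Q \land (Q \land U)): β-rule — branch into \lnot Q  //  \lnot (Q \land U).
          branch 1.1.1 (add \lnot Q):
            (Q \leftrightarrow Q): β-rule — branch into Q, Q  //  \lnot Q, \lnot Q.
              branch 1.1.1.1 (add Q, Q):
                × closes — contains both Q and \lnot Q.
              branch 1.1.1.2 (add \lnot Q, \lnot Q):
                ○ open, literals {Q=0, R=0, S=0, U=1}.
          branch 1.1.2 (add \lnot (Q \land U)):
            (Q \leftrightarrow Q): β-rule — branch into Q, Q  //  \lnot Q, \lnot Q.
              branch 1.1.2.1 (add Q, Q):
                \lnot (Q \land U): β-rule — branch into \lnot Q  //  \lnot U.
                  branch 1.1.2.1.1 (add \lnot Q):
                    × closes — contains both Q and \lnot Q.
                  branch 1.1.2.1.2 (add \lnot U):
                    × closes — contains both U and \lnot U.
              branch 1.1.2.2 (add \lnot Q, \lnot Q):
                \lnot (Q \land U): β-rule — branch into \lnot Q  //  \lnot U.
                  branch 1.1.2.2.1 (add \lnot Q):
                    ○ open, literals {Q=0, R=0, S=0, U=1}.
                  branch 1.1.2.2.2 (add \lnot U):
                    × closes — contains both U and \lnot U.
      branch 1.2 (add \lnot \lnot R, \lnot (Q \leftrightarrow Q)):
        \lnot (Q \land (Q \land U)): β-rule — branch into \lnot Q  //  \lnot (Q \land U).
          branch 1.2.1 (add \lnot Q):
            \lnot (Q \leftrightarrow Q): β-rule — branch into Q, \lnot Q  //  \lnot Q, Q.
              branch 1.2.1.1 (add Q, \lnot Q):
                × closes — contains both Q and \lnot Q.
              branch 1.2.1.2 (add \lnot Q, Q):
                × closes — contains both Q and \lnot Q.
          branch 1.2.2 (add \lnot (Q \land U)):
            \lnot (Q \leftrightarrow Q): β-rule — branch into Q, \lnot Q  //  \lnot Q, Q.
              branch 1.2.2.1 (add Q, \lnot Q):
                × closes — contains both Q and \lnot Q.
              branch 1.2.2.2 (add \lnot Q, Q):
                × closes — contains both Q and \lnot Q.
  branch 2 (add \lnot U):
    × closes — contains both U and \lnot U.
9 branches closed, 2 open.
An open branch gives a countermodel: Q=0, R=0, S=0, U=1 (unmentioned atoms arbitrary); the premises hold there but the conclusion fails.

No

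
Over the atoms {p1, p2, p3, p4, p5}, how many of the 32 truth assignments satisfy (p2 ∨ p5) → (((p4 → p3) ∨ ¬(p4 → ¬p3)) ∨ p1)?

Initial set: {((p2 ∨ p5) → (((p4 → p3) ∨ ¬(p4 → ¬p3)) ∨ p1))}.
((p2 ∨ p5) → (((p4 → p3) ∨ ¬(p4 → ¬p3)) ∨ p1)): β-rule — branch into ¬(p2 ∨ p5)  //  (((p4 → p3) ∨ ¬(p4 → ¬p3)) ∨ p1).
  branch 1 (add ¬(p2 ∨ p5)):
    ¬(p2 ∨ p5): α-rule — add ¬p2, ¬p5.
    ○ open, literals {p2=F, p5=F}.
  branch 2 (add (((p4 → p3) ∨ ¬(p4 → ¬p3)) ∨ p1)):
    (((p4 → p3) ∨ ¬(p4 → ¬p3)) ∨ p1): β-rule — branch into ((p4 → p3) ∨ ¬(p4 → ¬p3))  //  p1.
      branch 2.1 (add ((p4 → p3) ∨ ¬(p4 → ¬p3))):
        ((p4 → p3) ∨ ¬(p4 → ¬p3)): β-rule — branch into (p4 → p3)  //  ¬(p4 → ¬p3).
          branch 2.1.1 (add (p4 → p3)):
            (p4 → p3): β-rule — branch into ¬p4  //  p3.
              branch 2.1.1.1 (add ¬p4):
                ○ open, literals {p4=F}.
              branch 2.1.1.2 (add p3):
                ○ open, literals {p3=T}.
          branch 2.1.2 (add ¬(p4 → ¬p3)):
            ¬(p4 → ¬p3): α-rule — add p4, ¬¬p3.
            ○ open, literals {p3=T, p4=T}.
      branch 2.2 (add p1):
        ○ open, literals {p1=T}.
0 branches closed, 5 open.
Each open branch fixes some atoms; the unmentioned ones are free. Counting distinct full assignments: branch {p2=F, p5=F} (p1, p3, p4) contributes 8 new; branch {p4=F} (p1, p2, p3, p5) contributes 12 new; branch {p3=T} (p1, p2, p4, p5) contributes 6 new; branch {p3=T, p4=T} (p1, p2, p5) contributes 0 new; branch {p1=T} (p2, p3, p4, p5) contributes 3 new. Total: 29.

29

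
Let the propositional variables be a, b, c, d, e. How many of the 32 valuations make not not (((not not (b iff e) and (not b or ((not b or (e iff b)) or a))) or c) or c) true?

Initial set: {T not not (((not not (b iff e) and (not b or ((not b or (e iff b)) or a))) or c) or c)}.
T not not (((not not (b iff e) and (not b or ((not b or (e iff b)) or a))) or c) or c): drop double negation, giving T (((not not (b iff e) and (not b or ((not b or (e iff b)) or a))) or c) or c).
T (((not not (b iff e) and (not b or ((not b or (e iff b)) or a))) or c) or c): β-rule — branch into T ((not not (b iff e) and (not b or ((not b or (e iff b)) or a))) or c)  //  T c.
  branch 1 (add T ((not not (b iff e) and (not b or ((not b or (e iff b)) or a))) or c)):
    T ((not not (b iff e) and (not b or ((not b or (e iff b)) or a))) or c): β-rule — branch into T (not not (b iff e) and (not b or ((not b or (e iff b)) or a)))  //  T c.
      branch 1.1 (add T (not not (b iff e) and (not b or ((not b or (e iff b)) or a)))):
        T (not not (b iff e) and (not b or ((not b or (e iff b)) or a))): α-rule — add T not not (b iff e), T (not b or ((not b or (e iff b)) or a)).
        T not not (b iff e): drop double negation, giving T (b iff e).
        T (not b or ((not b or (e iff b)) or a)): β-rule — branch into T not b  //  T ((not b or (e iff b)) or a).
          branch 1.1.1 (add T not b):
            T (b iff e): β-rule — branch into T b, T e  //  F b, F e.
              branch 1.1.1.1 (add T b, T e):
                × closes — contains both b and not b.
              branch 1.1.1.2 (add F b, F e):
                ○ open, literals {b=false, e=false}.
          branch 1.1.2 (add T ((not b or (e iff b)) or a)):
            T (b iff e): β-rule — branch into T b, T e  //  F b, F e.
              branch 1.1.2.1 (add T b, T e):
                T ((not b or (e iff b)) or a): β-rule — branch into T (not b or (e iff b))  //  T a.
                  branch 1.1.2.1.1 (add T (not b or (e iff b))):
                    T (not b or (e iff b)): β-rule — branch into T not b  //  T (e iff b).
                      branch 1.1.2.1.1.1 (add T not b):
                        × closes — contains both b and not b.
                      branch 1.1.2.1.1.2 (add T (e iff b)):
                        T (e iff b): β-rule — branch into T e, T b  //  F e, F b.
                          branch 1.1.2.1.1.2.1 (add T e, T b):
                            ○ open, literals {b=true, e=true}.
                          branch 1.1.2.1.1.2.2 (add F e, F b):
                            × closes — contains both e and not e.
                  branch 1.1.2.1.2 (add T a):
                    ○ open, literals {a=true, b=true, e=true}.
              branch 1.1.2.2 (add F b, F e):
                T ((not b or (e iff b)) or a): β-rule — branch into T (not b or (e iff b))  //  T a.
                  branch 1.1.2.2.1 (add T (not b or (e iff b))):
                    T (not b or (e iff b)): β-rule — branch into T not b  //  T (e iff b).
                      branch 1.1.2.2.1.1 (add T not b):
                        ○ open, literals {b=false, e=false}.
                      branch 1.1.2.2.1.2 (add T (e iff b)):
                        T (e iff b): β-rule — branch into T e, T b  //  F e, F b.
                          branch 1.1.2.2.1.2.1 (add T e, T b):
                            × closes — contains both e and not e.
                          branch 1.1.2.2.1.2.2 (add F e, F b):
                            ○ open, literals {b=false, e=false}.
                  branch 1.1.2.2.2 (add T a):
                    ○ open, literals {a=true, b=false, e=false}.
      branch 1.2 (add T c):
        ○ open, literals {c=true}.
  branch 2 (add T c):
    ○ open, literals {c=true}.
4 branches closed, 8 open.
Each open branch fixes some atoms; the unmentioned ones are free. Counting distinct full assignments: branch {b=false, e=false} (a, c, d) contributes 8 new; branch {b=true, e=true} (a, c, d) contributes 8 new; branch {a=true, b=true, e=true} (c, d) contributes 0 new; branch {b=false, e=false} (a, c, d) contributes 0 new; branch {b=false, e=false} (a, c, d) contributes 0 new; branch {a=true, b=false, e=false} (c, d) contributes 0 new; branch {c=true} (a, b, d, e) contributes 8 new; branch {c=true} (a, b, d, e) contributes 0 new. Total: 24.

24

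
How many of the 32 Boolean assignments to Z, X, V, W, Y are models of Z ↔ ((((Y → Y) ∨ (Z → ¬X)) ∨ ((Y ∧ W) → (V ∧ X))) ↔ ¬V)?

16

Initial set: {(Z ↔ ((((Y → Y) ∨ (Z → ¬X)) ∨ ((Y ∧ W) → (V ∧ X))) ↔ ¬V))}.
(Z ↔ ((((Y → Y) ∨ (Z → ¬X)) ∨ ((Y ∧ W) → (V ∧ X))) ↔ ¬V)): β-rule — branch into Z, ((((Y → Y) ∨ (Z → ¬X)) ∨ ((Y ∧ W) → (V ∧ X))) ↔ ¬V)  //  ¬Z, ¬((((Y → Y) ∨ (Z → ¬X)) ∨ ((Y ∧ W) → (V ∧ X))) ↔ ¬V).
  branch 1 (add Z, ((((Y → Y) ∨ (Z → ¬X)) ∨ ((Y ∧ W) → (V ∧ X))) ↔ ¬V)):
    ((((Y → Y) ∨ (Z → ¬X)) ∨ ((Y ∧ W) → (V ∧ X))) ↔ ¬V): β-rule — branch into (((Y → Y) ∨ (Z → ¬X)) ∨ ((Y ∧ W) → (V ∧ X))), ¬V  //  ¬(((Y → Y) ∨ (Z → ¬X)) ∨ ((Y ∧ W) → (V ∧ X))), ¬¬V.
      branch 1.1 (add (((Y → Y) ∨ (Z → ¬X)) ∨ ((Y ∧ W) → (V ∧ X))), ¬V):
        (((Y → Y) ∨ (Z → ¬X)) ∨ ((Y ∧ W) → (V ∧ X))): β-rule — branch into ((Y → Y) ∨ (Z → ¬X))  //  ((Y ∧ W) → (V ∧ X)).
          branch 1.1.1 (add ((Y → Y) ∨ (Z → ¬X))):
            ((Y → Y) ∨ (Z → ¬X)): β-rule — branch into (Y → Y)  //  (Z → ¬X).
              branch 1.1.1.1 (add (Y → Y)):
                (Y → Y): β-rule — branch into ¬Y  //  Y.
                  branch 1.1.1.1.1 (add ¬Y):
                    ○ open, literals {V=F, Y=F, Z=T}.
                  branch 1.1.1.1.2 (add Y):
                    ○ open, literals {V=F, Y=T, Z=T}.
              branch 1.1.1.2 (add (Z → ¬X)):
                (Z → ¬X): β-rule — branch into ¬Z  //  ¬X.
                  branch 1.1.1.2.1 (add ¬Z):
                    × closes — contains both Z and ¬Z.
                  branch 1.1.1.2.2 (add ¬X):
                    ○ open, literals {V=F, X=F, Z=T}.
          branch 1.1.2 (add ((Y ∧ W) → (V ∧ X))):
            ((Y ∧ W) → (V ∧ X)): β-rule — branch into ¬(Y ∧ W)  //  (V ∧ X).
              branch 1.1.2.1 (add ¬(Y ∧ W)):
                ¬(Y ∧ W): β-rule — branch into ¬Y  //  ¬W.
                  branch 1.1.2.1.1 (add ¬Y):
                    ○ open, literals {V=F, Y=F, Z=T}.
                  branch 1.1.2.1.2 (add ¬W):
                    ○ open, literals {V=F, W=F, Z=T}.
              branch 1.1.2.2 (add (V ∧ X)):
                (V ∧ X): α-rule — add V, X.
                × closes — contains both V and ¬V.
      branch 1.2 (add ¬(((Y → Y) ∨ (Z → ¬X)) ∨ ((Y ∧ W) → (V ∧ X))), ¬¬V):
        ¬(((Y → Y) ∨ (Z → ¬X)) ∨ ((Y ∧ W) → (V ∧ X))): α-rule — add ¬((Y → Y) ∨ (Z → ¬X)), ¬((Y ∧ W) → (V ∧ X)).
        ¬((Y → Y) ∨ (Z → ¬X)): α-rule — add ¬(Y → Y), ¬(Z → ¬X).
        ¬((Y ∧ W) → (V ∧ X)): α-rule — add (Y ∧ W), ¬(V ∧ X).
        ¬(Y → Y): α-rule — add Y, ¬Y.
        × closes — contains both Y and ¬Y.
  branch 2 (add ¬Z, ¬((((Y → Y) ∨ (Z → ¬X)) ∨ ((Y ∧ W) → (V ∧ X))) ↔ ¬V)):
    ¬((((Y → Y) ∨ (Z → ¬X)) ∨ ((Y ∧ W) → (V ∧ X))) ↔ ¬V): β-rule — branch into (((Y → Y) ∨ (Z → ¬X)) ∨ ((Y ∧ W) → (V ∧ X))), ¬¬V  //  ¬(((Y → Y) ∨ (Z → ¬X)) ∨ ((Y ∧ W) → (V ∧ X))), ¬V.
      branch 2.1 (add (((Y → Y) ∨ (Z → ¬X)) ∨ ((Y ∧ W) → (V ∧ X))), ¬¬V):
        (((Y → Y) ∨ (Z → ¬X)) ∨ ((Y ∧ W) → (V ∧ X))): β-rule — branch into ((Y → Y) ∨ (Z → ¬X))  //  ((Y ∧ W) → (V ∧ X)).
          branch 2.1.1 (add ((Y → Y) ∨ (Z → ¬X))):
            ((Y → Y) ∨ (Z → ¬X)): β-rule — branch into (Y → Y)  //  (Z → ¬X).
              branch 2.1.1.1 (add (Y → Y)):
                (Y → Y): β-rule — branch into ¬Y  //  Y.
                  branch 2.1.1.1.1 (add ¬Y):
                    ○ open, literals {V=T, Y=F, Z=F}.
                  branch 2.1.1.1.2 (add Y):
                    ○ open, literals {V=T, Y=T, Z=F}.
              branch 2.1.1.2 (add (Z → ¬X)):
                (Z → ¬X): β-rule — branch into ¬Z  //  ¬X.
                  branch 2.1.1.2.1 (add ¬Z):
                    ○ open, literals {V=T, Z=F}.
                  branch 2.1.1.2.2 (add ¬X):
                    ○ open, literals {V=T, X=F, Z=F}.
          branch 2.1.2 (add ((Y ∧ W) → (V ∧ X))):
            ((Y ∧ W) → (V ∧ X)): β-rule — branch into ¬(Y ∧ W)  //  (V ∧ X).
              branch 2.1.2.1 (add ¬(Y ∧ W)):
                ¬(Y ∧ W): β-rule — branch into ¬Y  //  ¬W.
                  branch 2.1.2.1.1 (add ¬Y):
                    ○ open, literals {V=T, Y=F, Z=F}.
                  branch 2.1.2.1.2 (add ¬W):
                    ○ open, literals {V=T, W=F, Z=F}.
              branch 2.1.2.2 (add (V ∧ X)):
                (V ∧ X): α-rule — add V, X.
                ○ open, literals {V=T, X=T, Z=F}.
      branch 2.2 (add ¬(((Y → Y) ∨ (Z → ¬X)) ∨ ((Y ∧ W) → (V ∧ X))), ¬V):
        ¬(((Y → Y) ∨ (Z → ¬X)) ∨ ((Y ∧ W) → (V ∧ X))): α-rule — add ¬((Y → Y) ∨ (Z → ¬X)), ¬((Y ∧ W) → (V ∧ X)).
        ¬((Y → Y) ∨ (Z → ¬X)): α-rule — add ¬(Y → Y), ¬(Z → ¬X).
        ¬((Y ∧ W) → (V ∧ X)): α-rule — add (Y ∧ W), ¬(V ∧ X).
        ¬(Y → Y): α-rule — add Y, ¬Y.
        × closes — contains both Y and ¬Y.
4 branches closed, 12 open.
Each open branch fixes some atoms; the unmentioned ones are free. Counting distinct full assignments: branch {V=F, Y=F, Z=T} (X, W) contributes 4 new; branch {V=F, Y=T, Z=T} (X, W) contributes 4 new; branch {V=F, X=F, Z=T} (W, Y) contributes 0 new; branch {V=F, Y=F, Z=T} (X, W) contributes 0 new; branch {V=F, W=F, Z=T} (X, Y) contributes 0 new; branch {V=T, Y=F, Z=F} (X, W) contributes 4 new; branch {V=T, Y=T, Z=F} (X, W) contributes 4 new; branch {V=T, Z=F} (X, W, Y) contributes 0 new; branch {V=T, X=F, Z=F} (W, Y) contributes 0 new; branch {V=T, Y=F, Z=F} (X, W) contributes 0 new; branch {V=T, W=F, Z=F} (X, Y) contributes 0 new; branch {V=T, X=T, Z=F} (W, Y) contributes 0 new. Total: 16.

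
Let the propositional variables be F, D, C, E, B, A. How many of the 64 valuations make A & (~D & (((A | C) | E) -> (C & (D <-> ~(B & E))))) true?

Initial set: {(A & (~D & (((A | C) | E) -> (C & (D <-> ~(B & E))))))}.
(A & (~D & (((A | C) | E) -> (C & (D <-> ~(B & E)))))): α-rule — add A, (~D & (((A | C) | E) -> (C & (D <-> ~(B & E))))).
(~D & (((A | C) | E) -> (C & (D <-> ~(B & E))))): α-rule — add ~D, (((A | C) | E) -> (C & (D <-> ~(B & E)))).
(((A | C) | E) -> (C & (D <-> ~(B & E)))): β-rule — branch into ~((A | C) | E)  //  (C & (D <-> ~(B & E))).
  branch 1 (add ~((A | C) | E)):
    ~((A | C) | E): α-rule — add ~(A | C), ~E.
    ~(A | C): α-rule — add ~A, ~C.
    × closes — contains both A and ~A.
  branch 2 (add (C & (D <-> ~(B & E)))):
    (C & (D <-> ~(B & E))): α-rule — add C, (D <-> ~(B & E)).
    (D <-> ~(B & E)): β-rule — branch into D, ~(B & E)  //  ~D, ~~(B & E).
      branch 2.1 (add D, ~(B & E)):
        × closes — contains both D and ~D.
      branch 2.2 (add ~D, ~~(B & E)):
        ~~(B & E): α-rule — add B, E.
        ○ open, literals {A=true, B=true, C=true, D=false, E=true}.
2 branches closed, 1 open.
Each open branch fixes some atoms; the unmentioned ones are free. Counting distinct full assignments: branch {A=true, B=true, C=true, D=false, E=true} (F) contributes 2 new. Total: 2.

2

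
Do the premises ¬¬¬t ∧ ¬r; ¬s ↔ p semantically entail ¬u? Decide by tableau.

Initial set: {T (¬¬¬t ∧ ¬r); T (¬s ↔ p); F ¬u}.
T (¬¬¬t ∧ ¬r): α-rule — add T ¬¬¬t, T ¬r.
T ¬¬¬t: drop double negation, giving T ¬t.
T (¬s ↔ p): β-rule — branch into T ¬s, T p  //  F ¬s, F p.
  branch 1 (add T ¬s, T p):
    ○ open, literals {p=T, r=F, s=F, t=F, u=T}.
  branch 2 (add F ¬s, F p):
    ○ open, literals {p=F, r=F, s=T, t=F, u=T}.
0 branches closed, 2 open.
An open branch gives a countermodel: p=T, r=F, s=F, t=F, u=T (unmentioned atoms arbitrary); the premises hold there but the conclusion fails.

No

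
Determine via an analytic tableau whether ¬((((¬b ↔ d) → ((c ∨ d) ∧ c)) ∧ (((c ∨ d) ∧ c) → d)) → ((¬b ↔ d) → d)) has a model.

Initial set: {¬((((¬b ↔ d) → ((c ∨ d) ∧ c)) ∧ (((c ∨ d) ∧ c) → d)) → ((¬b ↔ d) → d))}.
¬((((¬b ↔ d) → ((c ∨ d) ∧ c)) ∧ (((c ∨ d) ∧ c) → d)) → ((¬b ↔ d) → d)): α-rule — add (((¬b ↔ d) → ((c ∨ d) ∧ c)) ∧ (((c ∨ d) ∧ c) → d)), ¬((¬b ↔ d) → d).
(((¬b ↔ d) → ((c ∨ d) ∧ c)) ∧ (((c ∨ d) ∧ c) → d)): α-rule — add ((¬b ↔ d) → ((c ∨ d) ∧ c)), (((c ∨ d) ∧ c) → d).
¬((¬b ↔ d) → d): α-rule — add (¬b ↔ d), ¬d.
((¬b ↔ d) → ((c ∨ d) ∧ c)): β-rule — branch into ¬(¬b ↔ d)  //  ((c ∨ d) ∧ c).
  branch 1 (add ¬(¬b ↔ d)):
    (((c ∨ d) ∧ c) → d): β-rule — branch into ¬((c ∨ d) ∧ c)  //  d.
      branch 1.1 (add ¬((c ∨ d) ∧ c)):
        (¬b ↔ d): β-rule — branch into ¬b, d  //  ¬¬b, ¬d.
          branch 1.1.1 (add ¬b, d):
            × closes — contains both d and ¬d.
          branch 1.1.2 (add ¬¬b, ¬d):
            ¬(¬b ↔ d): β-rule — branch into ¬b, ¬d  //  ¬¬b, d.
              branch 1.1.2.1 (add ¬b, ¬d):
                × closes — contains both b and ¬b.
              branch 1.1.2.2 (add ¬¬b, d):
                × closes — contains both d and ¬d.
      branch 1.2 (add d):
        × closes — contains both d and ¬d.
  branch 2 (add ((c ∨ d) ∧ c)):
    ((c ∨ d) ∧ c): α-rule — add (c ∨ d), c.
    (((c ∨ d) ∧ c) → d): β-rule — branch into ¬((c ∨ d) ∧ c)  //  d.
      branch 2.1 (add ¬((c ∨ d) ∧ c)):
        (¬b ↔ d): β-rule — branch into ¬b, d  //  ¬¬b, ¬d.
          branch 2.1.1 (add ¬b, d):
            × closes — contains both d and ¬d.
          branch 2.1.2 (add ¬¬b, ¬d):
            (c ∨ d): β-rule — branch into c  //  d.
              branch 2.1.2.1 (add c):
                ¬((c ∨ d) ∧ c): β-rule — branch into ¬(c ∨ d)  //  ¬c.
                  branch 2.1.2.1.1 (add ¬(c ∨ d)):
                    ¬(c ∨ d): α-rule — add ¬c, ¬d.
                    × closes — contains both c and ¬c.
                  branch 2.1.2.1.2 (add ¬c):
                    × closes — contains both c and ¬c.
              branch 2.1.2.2 (add d):
                × closes — contains both d and ¬d.
      branch 2.2 (add d):
        × closes — contains both d and ¬d.
All 9 branches close.
Every branch closed; the formula is unsatisfiable.

Unsatisfiable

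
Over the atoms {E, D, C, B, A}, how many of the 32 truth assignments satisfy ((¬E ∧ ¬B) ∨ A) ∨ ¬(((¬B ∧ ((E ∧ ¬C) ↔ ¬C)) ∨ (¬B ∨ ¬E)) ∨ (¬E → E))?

Initial set: {(((¬E ∧ ¬B) ∨ A) ∨ ¬(((¬B ∧ ((E ∧ ¬C) ↔ ¬C)) ∨ (¬B ∨ ¬E)) ∨ (¬E → E)))}.
(((¬E ∧ ¬B) ∨ A) ∨ ¬(((¬B ∧ ((E ∧ ¬C) ↔ ¬C)) ∨ (¬B ∨ ¬E)) ∨ (¬E → E))): β-rule — branch into ((¬E ∧ ¬B) ∨ A)  //  ¬(((¬B ∧ ((E ∧ ¬C) ↔ ¬C)) ∨ (¬B ∨ ¬E)) ∨ (¬E → E)).
  branch 1 (add ((¬E ∧ ¬B) ∨ A)):
    ((¬E ∧ ¬B) ∨ A): β-rule — branch into (¬E ∧ ¬B)  //  A.
      branch 1.1 (add (¬E ∧ ¬B)):
        (¬E ∧ ¬B): α-rule — add ¬E, ¬B.
        ○ open, literals {B=F, E=F}.
      branch 1.2 (add A):
        ○ open, literals {A=T}.
  branch 2 (add ¬(((¬B ∧ ((E ∧ ¬C) ↔ ¬C)) ∨ (¬B ∨ ¬E)) ∨ (¬E → E))):
    ¬(((¬B ∧ ((E ∧ ¬C) ↔ ¬C)) ∨ (¬B ∨ ¬E)) ∨ (¬E → E)): α-rule — add ¬((¬B ∧ ((E ∧ ¬C) ↔ ¬C)) ∨ (¬B ∨ ¬E)), ¬(¬E → E).
    ¬((¬B ∧ ((E ∧ ¬C) ↔ ¬C)) ∨ (¬B ∨ ¬E)): α-rule — add ¬(¬B ∧ ((E ∧ ¬C) ↔ ¬C)), ¬(¬B ∨ ¬E).
    ¬(¬E → E): α-rule — add ¬E, ¬E.
    ¬(¬B ∨ ¬E): α-rule — add ¬¬B, ¬¬E.
    × closes — contains both E and ¬E.
1 branch closed, 2 open.
Each open branch fixes some atoms; the unmentioned ones are free. Counting distinct full assignments: branch {B=F, E=F} (D, C, A) contributes 8 new; branch {A=T} (E, D, C, B) contributes 12 new. Total: 20.

20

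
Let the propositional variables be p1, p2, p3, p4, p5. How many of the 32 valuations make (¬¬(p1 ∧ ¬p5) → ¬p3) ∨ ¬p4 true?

Initial set: {((¬¬(p1 ∧ ¬p5) → ¬p3) ∨ ¬p4)}.
((¬¬(p1 ∧ ¬p5) → ¬p3) ∨ ¬p4): β-rule — branch into (¬¬(p1 ∧ ¬p5) → ¬p3)  //  ¬p4.
  branch 1 (add (¬¬(p1 ∧ ¬p5) → ¬p3)):
    (¬¬(p1 ∧ ¬p5) → ¬p3): β-rule — branch into ¬¬¬(p1 ∧ ¬p5)  //  ¬p3.
      branch 1.1 (add ¬¬¬(p1 ∧ ¬p5)):
        ¬¬¬(p1 ∧ ¬p5): drop double negation, giving ¬(p1 ∧ ¬p5).
        ¬(p1 ∧ ¬p5): β-rule — branch into ¬p1  //  ¬¬p5.
          branch 1.1.1 (add ¬p1):
            ○ open, literals {p1=0}.
          branch 1.1.2 (add ¬¬p5):
            ○ open, literals {p5=1}.
      branch 1.2 (add ¬p3):
        ○ open, literals {p3=0}.
  branch 2 (add ¬p4):
    ○ open, literals {p4=0}.
0 branches closed, 4 open.
Each open branch fixes some atoms; the unmentioned ones are free. Counting distinct full assignments: branch {p1=0} (p2, p3, p4, p5) contributes 16 new; branch {p5=1} (p1, p2, p3, p4) contributes 8 new; branch {p3=0} (p1, p2, p4, p5) contributes 4 new; branch {p4=0} (p1, p2, p3, p5) contributes 2 new. Total: 30.

30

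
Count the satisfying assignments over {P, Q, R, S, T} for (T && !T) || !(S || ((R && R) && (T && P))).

Initial set: {T ((T && !T) || !(S || ((R && R) && (T && P))))}.
T ((T && !T) || !(S || ((R && R) && (T && P)))): β-rule — branch into T (T && !T)  //  T !(S || ((R && R) && (T && P))).
  branch 1 (add T (T && !T)):
    T (T && !T): α-rule — add T T, T !T.
    × closes — contains both T and !T.
  branch 2 (add T !(S || ((R && R) && (T && P)))):
    T !(S || ((R && R) && (T && P))): α-rule — add F S, F ((R && R) && (T && P)).
    F ((R && R) && (T && P)): β-rule — branch into F (R && R)  //  F (T && P).
      branch 2.1 (add F (R && R)):
        F (R && R): β-rule — branch into F R  //  F R.
          branch 2.1.1 (add F R):
            ○ open, literals {R=0, S=0}.
          branch 2.1.2 (add F R):
            ○ open, literals {R=0, S=0}.
      branch 2.2 (add F (T && P)):
        F (T && P): β-rule — branch into F T  //  F P.
          branch 2.2.1 (add F T):
            ○ open, literals {S=0, T=0}.
          branch 2.2.2 (add F P):
            ○ open, literals {P=0, S=0}.
1 branch closed, 4 open.
Each open branch fixes some atoms; the unmentioned ones are free. Counting distinct full assignments: branch {R=0, S=0} (P, Q, T) contributes 8 new; branch {R=0, S=0} (P, Q, T) contributes 0 new; branch {S=0, T=0} (P, Q, R) contributes 4 new; branch {P=0, S=0} (Q, R, T) contributes 2 new. Total: 14.

14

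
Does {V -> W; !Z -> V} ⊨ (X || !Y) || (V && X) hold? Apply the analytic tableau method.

No

Initial set: {(V -> W); (!Z -> V); !((X || !Y) || (V && X))}.
!((X || !Y) || (V && X)): α-rule — add !(X || !Y), !(V && X).
!(X || !Y): α-rule — add !X, !!Y.
(V -> W): β-rule — branch into !V  //  W.
  branch 1 (add !V):
    (!Z -> V): β-rule — branch into !!Z  //  V.
      branch 1.1 (add !!Z):
        !(V && X): β-rule — branch into !V  //  !X.
          branch 1.1.1 (add !V):
            ○ open, literals {V=F, X=F, Y=T, Z=T}.
          branch 1.1.2 (add !X):
            ○ open, literals {V=F, X=F, Y=T, Z=T}.
      branch 1.2 (add V):
        × closes — contains both V and !V.
  branch 2 (add W):
    (!Z -> V): β-rule — branch into !!Z  //  V.
      branch 2.1 (add !!Z):
        !(V && X): β-rule — branch into !V  //  !X.
          branch 2.1.1 (add !V):
            ○ open, literals {V=F, W=T, X=F, Y=T, Z=T}.
          branch 2.1.2 (add !X):
            ○ open, literals {W=T, X=F, Y=T, Z=T}.
      branch 2.2 (add V):
        !(V && X): β-rule — branch into !V  //  !X.
          branch 2.2.1 (add !V):
            × closes — contains both V and !V.
          branch 2.2.2 (add !X):
            ○ open, literals {V=T, W=T, X=F, Y=T}.
2 branches closed, 5 open.
An open branch gives a countermodel: V=F, X=F, Y=T, Z=T (unmentioned atoms arbitrary); the premises hold there but the conclusion fails.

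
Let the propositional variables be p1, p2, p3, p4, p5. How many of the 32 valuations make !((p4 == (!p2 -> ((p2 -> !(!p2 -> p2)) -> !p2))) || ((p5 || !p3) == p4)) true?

12

Initial set: {!((p4 == (!p2 -> ((p2 -> !(!p2 -> p2)) -> !p2))) || ((p5 || !p3) == p4))}.
!((p4 == (!p2 -> ((p2 -> !(!p2 -> p2)) -> !p2))) || ((p5 || !p3) == p4)): α-rule — add !(p4 == (!p2 -> ((p2 -> !(!p2 -> p2)) -> !p2))), !((p5 || !p3) == p4).
!(p4 == (!p2 -> ((p2 -> !(!p2 -> p2)) -> !p2))): β-rule — branch into p4, !(!p2 -> ((p2 -> !(!p2 -> p2)) -> !p2))  //  !p4, (!p2 -> ((p2 -> !(!p2 -> p2)) -> !p2)).
  branch 1 (add p4, !(!p2 -> ((p2 -> !(!p2 -> p2)) -> !p2))):
    !(!p2 -> ((p2 -> !(!p2 -> p2)) -> !p2)): α-rule — add !p2, !((p2 -> !(!p2 -> p2)) -> !p2).
    !((p2 -> !(!p2 -> p2)) -> !p2): α-rule — add (p2 -> !(!p2 -> p2)), !!p2.
    × closes — contains both p2 and !p2.
  branch 2 (add !p4, (!p2 -> ((p2 -> !(!p2 -> p2)) -> !p2))):
    !((p5 || !p3) == p4): β-rule — branch into (p5 || !p3), !p4  //  !(p5 || !p3), p4.
      branch 2.1 (add (p5 || !p3), !p4):
        (!p2 -> ((p2 -> !(!p2 -> p2)) -> !p2)): β-rule — branch into !!p2  //  ((p2 -> !(!p2 -> p2)) -> !p2).
          branch 2.1.1 (add !!p2):
            (p5 || !p3): β-rule — branch into p5  //  !p3.
              branch 2.1.1.1 (add p5):
                ○ open, literals {p2=true, p4=false, p5=true}.
              branch 2.1.1.2 (add !p3):
                ○ open, literals {p2=true, p3=false, p4=false}.
          branch 2.1.2 (add ((p2 -> !(!p2 -> p2)) -> !p2)):
            (p5 || !p3): β-rule — branch into p5  //  !p3.
              branch 2.1.2.1 (add p5):
                ((p2 -> !(!p2 -> p2)) -> !p2): β-rule — branch into !(p2 -> !(!p2 -> p2))  //  !p2.
                  branch 2.1.2.1.1 (add !(p2 -> !(!p2 -> p2))):
                    !(p2 -> !(!p2 -> p2)): α-rule — add p2, !!(!p2 -> p2).
                    !!(!p2 -> p2): β-rule — branch into !!p2  //  p2.
                      branch 2.1.2.1.1.1 (add !!p2):
                        ○ open, literals {p2=true, p4=false, p5=true}.
                      branch 2.1.2.1.1.2 (add p2):
                        ○ open, literals {p2=true, p4=false, p5=true}.
                  branch 2.1.2.1.2 (add !p2):
                    ○ open, literals {p2=false, p4=false, p5=true}.
              branch 2.1.2.2 (add !p3):
                ((p2 -> !(!p2 -> p2)) -> !p2): β-rule — branch into !(p2 -> !(!p2 -> p2))  //  !p2.
                  branch 2.1.2.2.1 (add !(p2 -> !(!p2 -> p2))):
                    !(p2 -> !(!p2 -> p2)): α-rule — add p2, !!(!p2 -> p2).
                    !!(!p2 -> p2): β-rule — branch into !!p2  //  p2.
                      branch 2.1.2.2.1.1 (add !!p2):
                        ○ open, literals {p2=true, p3=false, p4=false}.
                      branch 2.1.2.2.1.2 (add p2):
                        ○ open, literals {p2=true, p3=false, p4=false}.
                  branch 2.1.2.2.2 (add !p2):
                    ○ open, literals {p2=false, p3=false, p4=false}.
      branch 2.2 (add !(p5 || !p3), p4):
        × closes — contains both p4 and !p4.
2 branches closed, 8 open.
Each open branch fixes some atoms; the unmentioned ones are free. Counting distinct full assignments: branch {p2=true, p4=false, p5=true} (p1, p3) contributes 4 new; branch {p2=true, p3=false, p4=false} (p1, p5) contributes 2 new; branch {p2=true, p4=false, p5=true} (p1, p3) contributes 0 new; branch {p2=true, p4=false, p5=true} (p1, p3) contributes 0 new; branch {p2=false, p4=false, p5=true} (p1, p3) contributes 4 new; branch {p2=true, p3=false, p4=false} (p1, p5) contributes 0 new; branch {p2=true, p3=false, p4=false} (p1, p5) contributes 0 new; branch {p2=false, p3=false, p4=false} (p1, p5) contributes 2 new. Total: 12.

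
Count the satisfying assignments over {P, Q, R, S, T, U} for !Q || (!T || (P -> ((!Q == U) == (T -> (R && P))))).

Initial set: {(!Q || (!T || (P -> ((!Q == U) == (T -> (R && P))))))}.
(!Q || (!T || (P -> ((!Q == U) == (T -> (R && P)))))): β-rule — branch into !Q  //  (!T || (P -> ((!Q == U) == (T -> (R && P))))).
  branch 1 (add !Q):
    ○ open, literals {Q=0}.
  branch 2 (add (!T || (P -> ((!Q == U) == (T -> (R && P)))))):
    (!T || (P -> ((!Q == U) == (T -> (R && P))))): β-rule — branch into !T  //  (P -> ((!Q == U) == (T -> (R && P)))).
      branch 2.1 (add !T):
        ○ open, literals {T=0}.
      branch 2.2 (add (P -> ((!Q == U) == (T -> (R && P))))):
        (P -> ((!Q == U) == (T -> (R && P)))): β-rule — branch into !P  //  ((!Q == U) == (T -> (R && P))).
          branch 2.2.1 (add !P):
            ○ open, literals {P=0}.
          branch 2.2.2 (add ((!Q == U) == (T -> (R && P)))):
            ((!Q == U) == (T -> (R && P))): β-rule — branch into (!Q == U), (T -> (R && P))  //  !(!Q == U), !(T -> (R && P)).
              branch 2.2.2.1 (add (!Q == U), (T -> (R && P))):
                (!Q == U): β-rule — branch into !Q, U  //  !!Q, !U.
                  branch 2.2.2.1.1 (add !Q, U):
                    (T -> (R && P)): β-rule — branch into !T  //  (R && P).
                      branch 2.2.2.1.1.1 (add !T):
                        ○ open, literals {Q=0, T=0, U=1}.
                      branch 2.2.2.1.1.2 (add (R && P)):
                        (R && P): α-rule — add R, P.
                        ○ open, literals {P=1, Q=0, R=1, U=1}.
                  branch 2.2.2.1.2 (add !!Q, !U):
                    (T -> (R && P)): β-rule — branch into !T  //  (R && P).
                      branch 2.2.2.1.2.1 (add !T):
                        ○ open, literals {Q=1, T=0, U=0}.
                      branch 2.2.2.1.2.2 (add (R && P)):
                        (R && P): α-rule — add R, P.
                        ○ open, literals {P=1, Q=1, R=1, U=0}.
              branch 2.2.2.2 (add !(!Q == U), !(T -> (R && P))):
                !(T -> (R && P)): α-rule — add T, !(R && P).
                !(!Q == U): β-rule — branch into !Q, !U  //  !!Q, U.
                  branch 2.2.2.2.1 (add !Q, !U):
                    !(R && P): β-rule — branch into !R  //  !P.
                      branch 2.2.2.2.1.1 (add !R):
                        ○ open, literals {Q=0, R=0, T=1, U=0}.
                      branch 2.2.2.2.1.2 (add !P):
                        ○ open, literals {P=0, Q=0, T=1, U=0}.
                  branch 2.2.2.2.2 (add !!Q, U):
                    !(R && P): β-rule — branch into !R  //  !P.
                      branch 2.2.2.2.2.1 (add !R):
                        ○ open, literals {Q=1, R=0, T=1, U=1}.
                      branch 2.2.2.2.2.2 (add !P):
                        ○ open, literals {P=0, Q=1, T=1, U=1}.
0 branches closed, 11 open.
Each open branch fixes some atoms; the unmentioned ones are free. Counting distinct full assignments: branch {Q=0} (P, R, S, T, U) contributes 32 new; branch {T=0} (P, Q, R, S, U) contributes 16 new; branch {P=0} (Q, R, S, T, U) contributes 8 new; branch {Q=0, T=0, U=1} (P, R, S) contributes 0 new; branch {P=1, Q=0, R=1, U=1} (S, T) contributes 0 new; branch {Q=1, T=0, U=0} (P, R, S) contributes 0 new; branch {P=1, Q=1, R=1, U=0} (S, T) contributes 2 new; branch {Q=0, R=0, T=1, U=0} (P, S) contributes 0 new; branch {P=0, Q=0, T=1, U=0} (R, S) contributes 0 new; branch {Q=1, R=0, T=1, U=1} (P, S) contributes 2 new; branch {P=0, Q=1, T=1, U=1} (R, S) contributes 0 new. Total: 60.

60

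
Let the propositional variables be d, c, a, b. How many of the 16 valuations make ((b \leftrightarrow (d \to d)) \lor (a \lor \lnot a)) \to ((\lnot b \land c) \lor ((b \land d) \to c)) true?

Initial set: {(((b \leftrightarrow (d \to d)) \lor (a \lor \lnot a)) \to ((\lnot b \land c) \lor ((b \land d) \to c)))}.
(((b \leftrightarrow (d \to d)) \lor (a \lor \lnot a)) \to ((\lnot b \land c) \lor ((b \land d) \to c))): β-rule — branch into \lnot ((b \leftrightarrow (d \to d)) \lor (a \lor \lnot a))  //  ((\lnot b \land c) \lor ((b \land d) \to c)).
  branch 1 (add \lnot ((b \leftrightarrow (d \to d)) \lor (a \lor \lnot a))):
    \lnot ((b \leftrightarrow (d \to d)) \lor (a \lor \lnot a)): α-rule — add \lnot (b \leftrightarrow (d \to d)), \lnot (a \lor \lnot a).
    \lnot (a \lor \lnot a): α-rule — add \lnot a, \lnot \lnot a.
    × closes — contains both a and \lnot a.
  branch 2 (add ((\lnot b \land c) \lor ((b \land d) \to c))):
    ((\lnot b \land c) \lor ((b \land d) \to c)): β-rule — branch into (\lnot b \land c)  //  ((b \land d) \to c).
      branch 2.1 (add (\lnot b \land c)):
        (\lnot b \land c): α-rule — add \lnot b, c.
        ○ open, literals {b=F, c=T}.
      branch 2.2 (add ((b \land d) \to c)):
        ((b \land d) \to c): β-rule — branch into \lnot (b \land d)  //  c.
          branch 2.2.1 (add \lnot (b \land d)):
            \lnot (b \land d): β-rule — branch into \lnot b  //  \lnot d.
              branch 2.2.1.1 (add \lnot b):
                ○ open, literals {b=F}.
              branch 2.2.1.2 (add \lnot d):
                ○ open, literals {d=F}.
          branch 2.2.2 (add c):
            ○ open, literals {c=T}.
1 branch closed, 4 open.
Each open branch fixes some atoms; the unmentioned ones are free. Counting distinct full assignments: branch {b=F, c=T} (d, a) contributes 4 new; branch {b=F} (d, c, a) contributes 4 new; branch {d=F} (c, a, b) contributes 4 new; branch {c=T} (d, a, b) contributes 2 new. Total: 14.

14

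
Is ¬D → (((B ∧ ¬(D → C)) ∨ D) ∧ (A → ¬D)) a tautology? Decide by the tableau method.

Not valid

Assume the negation and expand:
Initial set: {F (¬D → (((B ∧ ¬(D → C)) ∨ D) ∧ (A → ¬D)))}.
F (¬D → (((B ∧ ¬(D → C)) ∨ D) ∧ (A → ¬D))): α-rule — add T ¬D, F (((B ∧ ¬(D → C)) ∨ D) ∧ (A → ¬D)).
F (((B ∧ ¬(D → C)) ∨ D) ∧ (A → ¬D)): β-rule — branch into F ((B ∧ ¬(D → C)) ∨ D)  //  F (A → ¬D).
  branch 1 (add F ((B ∧ ¬(D → C)) ∨ D)):
    F ((B ∧ ¬(D → C)) ∨ D): α-rule — add F (B ∧ ¬(D → C)), F D.
    F (B ∧ ¬(D → C)): β-rule — branch into F B  //  F ¬(D → C).
      branch 1.1 (add F B):
        ○ open, literals {B=F, D=F}.
      branch 1.2 (add F ¬(D → C)):
        F ¬(D → C): β-rule — branch into F D  //  T C.
          branch 1.2.1 (add F D):
            ○ open, literals {D=F}.
          branch 1.2.2 (add T C):
            ○ open, literals {C=T, D=F}.
  branch 2 (add F (A → ¬D)):
    F (A → ¬D): α-rule — add T A, F ¬D.
    × closes — contains both D and ¬D.
1 branch closed, 3 open.
An open branch gives a countermodel: B=F, D=F (unmentioned atoms arbitrary); under it the original formula is false.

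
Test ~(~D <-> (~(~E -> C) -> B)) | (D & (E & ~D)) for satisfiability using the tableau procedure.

Initial set: {(~(~D <-> (~(~E -> C) -> B)) | (D & (E & ~D)))}.
(~(~D <-> (~(~E -> C) -> B)) | (D & (E & ~D))): β-rule — branch into ~(~D <-> (~(~E -> C) -> B))  //  (D & (E & ~D)).
  branch 1 (add ~(~D <-> (~(~E -> C) -> B))):
    ~(~D <-> (~(~E -> C) -> B)): β-rule — branch into ~D, ~(~(~E -> C) -> B)  //  ~~D, (~(~E -> C) -> B).
      branch 1.1 (add ~D, ~(~(~E -> C) -> B)):
        ~(~(~E -> C) -> B): α-rule — add ~(~E -> C), ~B.
        ~(~E -> C): α-rule — add ~E, ~C.
        ○ open, literals {B=F, C=F, D=F, E=F}.
      branch 1.2 (add ~~D, (~(~E -> C) -> B)):
        (~(~E -> C) -> B): β-rule — branch into ~~(~E -> C)  //  B.
          branch 1.2.1 (add ~~(~E -> C)):
            ~~(~E -> C): β-rule — branch into ~~E  //  C.
              branch 1.2.1.1 (add ~~E):
                ○ open, literals {D=T, E=T}.
              branch 1.2.1.2 (add C):
                ○ open, literals {C=T, D=T}.
          branch 1.2.2 (add B):
            ○ open, literals {B=T, D=T}.
  branch 2 (add (D & (E & ~D))):
    (D & (E & ~D)): α-rule — add D, (E & ~D).
    (E & ~D): α-rule — add E, ~D.
    × closes — contains both D and ~D.
1 branch closed, 4 open.
An open branch gives a satisfying assignment: B=F, C=F, D=F, E=F.

Satisfiable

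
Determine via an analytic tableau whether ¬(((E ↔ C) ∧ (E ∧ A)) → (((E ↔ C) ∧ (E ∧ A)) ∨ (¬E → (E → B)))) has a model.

Unsatisfiable

Initial set: {¬(((E ↔ C) ∧ (E ∧ A)) → (((E ↔ C) ∧ (E ∧ A)) ∨ (¬E → (E → B))))}.
¬(((E ↔ C) ∧ (E ∧ A)) → (((E ↔ C) ∧ (E ∧ A)) ∨ (¬E → (E → B)))): α-rule — add ((E ↔ C) ∧ (E ∧ A)), ¬(((E ↔ C) ∧ (E ∧ A)) ∨ (¬E → (E → B))).
((E ↔ C) ∧ (E ∧ A)): α-rule — add (E ↔ C), (E ∧ A).
¬(((E ↔ C) ∧ (E ∧ A)) ∨ (¬E → (E → B))): α-rule — add ¬((E ↔ C) ∧ (E ∧ A)), ¬(¬E → (E → B)).
(E ∧ A): α-rule — add E, A.
¬(¬E → (E → B)): α-rule — add ¬E, ¬(E → B).
× closes — contains both E and ¬E.
All 1 branch closes.
Every branch closed; the formula is unsatisfiable.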